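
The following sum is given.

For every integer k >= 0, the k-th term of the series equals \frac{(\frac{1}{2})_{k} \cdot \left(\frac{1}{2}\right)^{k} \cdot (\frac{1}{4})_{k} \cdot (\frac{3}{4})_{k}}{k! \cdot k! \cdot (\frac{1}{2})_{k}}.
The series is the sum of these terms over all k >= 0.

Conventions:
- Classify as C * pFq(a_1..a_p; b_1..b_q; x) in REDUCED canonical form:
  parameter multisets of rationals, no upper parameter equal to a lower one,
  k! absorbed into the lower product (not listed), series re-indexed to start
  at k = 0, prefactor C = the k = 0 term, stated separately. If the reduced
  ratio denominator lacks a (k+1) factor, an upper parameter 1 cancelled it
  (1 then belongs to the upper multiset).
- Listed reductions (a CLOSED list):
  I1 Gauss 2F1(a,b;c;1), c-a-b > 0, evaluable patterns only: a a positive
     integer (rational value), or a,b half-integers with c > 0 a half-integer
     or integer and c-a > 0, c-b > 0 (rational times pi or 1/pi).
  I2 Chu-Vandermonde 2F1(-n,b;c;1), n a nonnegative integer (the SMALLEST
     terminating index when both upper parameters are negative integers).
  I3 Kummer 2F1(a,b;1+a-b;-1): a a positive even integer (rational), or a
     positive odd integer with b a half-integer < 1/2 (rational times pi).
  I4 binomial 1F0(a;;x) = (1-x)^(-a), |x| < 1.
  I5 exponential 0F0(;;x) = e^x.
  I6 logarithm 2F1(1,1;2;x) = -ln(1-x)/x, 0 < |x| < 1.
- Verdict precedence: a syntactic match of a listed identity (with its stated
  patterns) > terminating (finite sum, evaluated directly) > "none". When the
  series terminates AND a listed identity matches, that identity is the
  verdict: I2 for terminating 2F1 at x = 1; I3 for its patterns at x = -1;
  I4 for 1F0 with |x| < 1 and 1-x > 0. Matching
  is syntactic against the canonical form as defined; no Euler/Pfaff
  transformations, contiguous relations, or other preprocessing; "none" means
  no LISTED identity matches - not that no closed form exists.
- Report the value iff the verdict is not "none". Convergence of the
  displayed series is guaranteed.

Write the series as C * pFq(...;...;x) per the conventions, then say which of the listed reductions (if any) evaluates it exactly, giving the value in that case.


Reduced: x = \frac{1}{2}, 2F1, upper = {\frac{1}{4}, \frac{3}{4}}, lower = {1}, C = 1. Verdict: none - this 2F1 at x = \frac{1}{2} matches no listed pattern, and upper {\frac{1}{4}, \frac{3}{4}} holds no stopper.

Key observation: with t_0 = 1, the denominator's factorial ratio (prefactor 1) is a lower Pochhammer.
Consecutive-term ratio: r(k) = \frac{1}{2} * (k+\frac{1}{4}) (k+\frac{3}{4}) / [(k+1) (k+1)] - rational in k, leading ratio \frac{1}{2}; with t_0 = 1, classification follows.


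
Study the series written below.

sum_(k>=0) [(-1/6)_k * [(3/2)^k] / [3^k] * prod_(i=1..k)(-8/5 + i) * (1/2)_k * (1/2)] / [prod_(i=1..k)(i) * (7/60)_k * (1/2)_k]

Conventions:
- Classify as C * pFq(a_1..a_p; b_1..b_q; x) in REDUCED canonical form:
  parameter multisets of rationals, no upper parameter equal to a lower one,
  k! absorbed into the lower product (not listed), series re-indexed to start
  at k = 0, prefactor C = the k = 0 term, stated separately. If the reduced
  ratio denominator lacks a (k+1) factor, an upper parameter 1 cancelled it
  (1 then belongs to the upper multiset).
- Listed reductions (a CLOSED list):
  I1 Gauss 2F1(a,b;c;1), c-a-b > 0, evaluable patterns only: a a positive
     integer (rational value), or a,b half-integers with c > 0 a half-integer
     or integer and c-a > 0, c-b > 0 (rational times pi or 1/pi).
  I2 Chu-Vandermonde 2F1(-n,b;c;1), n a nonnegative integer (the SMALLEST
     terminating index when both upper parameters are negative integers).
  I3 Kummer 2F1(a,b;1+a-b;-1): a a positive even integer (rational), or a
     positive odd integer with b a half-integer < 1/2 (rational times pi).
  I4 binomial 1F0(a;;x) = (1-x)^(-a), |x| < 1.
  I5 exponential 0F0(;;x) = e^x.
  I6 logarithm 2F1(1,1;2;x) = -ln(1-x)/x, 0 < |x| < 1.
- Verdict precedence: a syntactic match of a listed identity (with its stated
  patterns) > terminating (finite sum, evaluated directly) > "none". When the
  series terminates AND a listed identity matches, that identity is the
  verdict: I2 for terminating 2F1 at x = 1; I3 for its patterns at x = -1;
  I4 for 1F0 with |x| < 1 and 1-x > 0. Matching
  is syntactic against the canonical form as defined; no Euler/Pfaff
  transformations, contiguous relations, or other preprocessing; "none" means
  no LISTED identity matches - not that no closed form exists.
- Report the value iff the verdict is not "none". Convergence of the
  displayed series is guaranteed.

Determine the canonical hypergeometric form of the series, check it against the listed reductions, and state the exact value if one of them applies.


Classification (C = 1/2): 2F1 with upper {-3/5, -1/6}, lower {7/60}, argument x = 1/2. Verdict: none. No listed pattern accepts 2F1(-3/5, -1/6; 7/60; 1/2).

Key step: with t_0 = 1/2, the running product (C = 1/2, x = 1/2) telescopes to a rising factorial.
Step ratio: r(k) = (1/2) * (k-3/5) (k-1/6) / [(k+7/60) (k+1)] - rational in k, leading ratio (1/2); with t_0 = 1/2, classification follows.


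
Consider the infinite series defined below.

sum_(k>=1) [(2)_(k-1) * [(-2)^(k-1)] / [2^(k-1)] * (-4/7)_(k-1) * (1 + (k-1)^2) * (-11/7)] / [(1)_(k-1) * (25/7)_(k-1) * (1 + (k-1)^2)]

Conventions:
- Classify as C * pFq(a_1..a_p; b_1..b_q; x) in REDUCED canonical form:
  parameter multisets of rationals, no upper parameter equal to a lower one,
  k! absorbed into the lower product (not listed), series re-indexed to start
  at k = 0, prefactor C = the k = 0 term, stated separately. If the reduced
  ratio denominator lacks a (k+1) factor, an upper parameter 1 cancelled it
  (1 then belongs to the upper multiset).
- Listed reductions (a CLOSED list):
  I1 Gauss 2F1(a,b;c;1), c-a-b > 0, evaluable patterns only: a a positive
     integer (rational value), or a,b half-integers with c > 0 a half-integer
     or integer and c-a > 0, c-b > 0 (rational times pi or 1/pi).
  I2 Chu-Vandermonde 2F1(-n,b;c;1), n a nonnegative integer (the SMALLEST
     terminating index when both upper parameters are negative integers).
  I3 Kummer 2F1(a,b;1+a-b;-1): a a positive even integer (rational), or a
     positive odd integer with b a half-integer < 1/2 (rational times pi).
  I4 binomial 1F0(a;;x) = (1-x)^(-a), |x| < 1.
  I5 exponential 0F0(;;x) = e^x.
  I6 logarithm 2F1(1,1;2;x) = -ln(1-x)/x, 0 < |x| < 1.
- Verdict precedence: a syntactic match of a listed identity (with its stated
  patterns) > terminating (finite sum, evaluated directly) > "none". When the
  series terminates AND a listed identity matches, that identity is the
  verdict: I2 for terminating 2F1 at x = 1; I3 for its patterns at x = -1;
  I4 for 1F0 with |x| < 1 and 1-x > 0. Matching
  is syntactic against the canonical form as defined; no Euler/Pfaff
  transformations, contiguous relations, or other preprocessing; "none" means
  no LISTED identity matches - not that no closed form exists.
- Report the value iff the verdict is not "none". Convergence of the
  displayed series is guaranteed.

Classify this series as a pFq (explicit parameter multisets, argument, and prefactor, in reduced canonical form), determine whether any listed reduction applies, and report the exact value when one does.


The series (x = -1) is 2F1: upper {-4/7, 2}, lower {25/7}, prefactor -11/7. Verdict at x = -1: the Kummer evaluation I3 matches (x = -1; c = 25/7 equals 1+a-b for upper {-4/7, 2}: listed pattern). Exact value: -99/49.

The tell: from the first term -11/7: (1)_k (C = -11/7, x = -1) is k! itself.
Ratio: r(k) = (-1) * (k-4/7) (k+2) / [(k+25/7) (k+1)] - rational in k, leading ratio (-1); with t_0 = -11/7, classification follows.


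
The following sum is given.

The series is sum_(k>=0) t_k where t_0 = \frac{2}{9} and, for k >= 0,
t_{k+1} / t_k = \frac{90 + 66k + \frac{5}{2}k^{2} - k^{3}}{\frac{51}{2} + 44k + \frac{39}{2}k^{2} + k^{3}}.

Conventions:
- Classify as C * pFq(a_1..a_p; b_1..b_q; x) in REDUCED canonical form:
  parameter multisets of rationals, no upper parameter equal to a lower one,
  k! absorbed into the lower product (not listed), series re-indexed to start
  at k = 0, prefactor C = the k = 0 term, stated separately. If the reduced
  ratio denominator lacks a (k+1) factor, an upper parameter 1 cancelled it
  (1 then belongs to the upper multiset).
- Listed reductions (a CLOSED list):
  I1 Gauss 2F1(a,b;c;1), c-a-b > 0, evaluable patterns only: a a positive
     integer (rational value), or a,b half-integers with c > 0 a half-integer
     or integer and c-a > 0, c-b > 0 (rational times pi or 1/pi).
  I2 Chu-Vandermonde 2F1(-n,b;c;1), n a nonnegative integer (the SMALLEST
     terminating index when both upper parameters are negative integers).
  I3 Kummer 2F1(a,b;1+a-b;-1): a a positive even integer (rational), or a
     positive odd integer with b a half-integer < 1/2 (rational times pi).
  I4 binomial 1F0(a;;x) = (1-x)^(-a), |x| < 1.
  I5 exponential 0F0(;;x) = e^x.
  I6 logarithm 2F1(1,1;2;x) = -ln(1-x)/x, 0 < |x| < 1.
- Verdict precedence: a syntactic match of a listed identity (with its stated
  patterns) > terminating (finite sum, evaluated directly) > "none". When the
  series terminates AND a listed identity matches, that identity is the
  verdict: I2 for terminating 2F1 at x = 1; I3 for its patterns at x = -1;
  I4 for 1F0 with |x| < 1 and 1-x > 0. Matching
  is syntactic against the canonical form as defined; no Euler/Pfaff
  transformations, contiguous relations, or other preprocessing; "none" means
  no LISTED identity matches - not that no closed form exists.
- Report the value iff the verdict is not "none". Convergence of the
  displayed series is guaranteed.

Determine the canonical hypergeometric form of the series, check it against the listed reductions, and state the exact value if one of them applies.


Key step: t_0 = \frac{2}{9} here, and factor the ratio over Q (C = 2/9): negated roots = parameters.
Term ratio: r(k) = -1 * (k-10) (k+6) / [(k+17) (k+1)] - rational; roots negated = parameters, x = -1, C = \frac{2}{9}.

This is \frac{2}{9} * 2F1(-10, 6; 17; -1) in reduced canonical form. Verdict (x = -1): the Kummer evaluation I3 applies (x = -1; c = 17 equals 1+a-b for upper {-10, 6}: listed pattern). Exact value: \frac{56}{9}.


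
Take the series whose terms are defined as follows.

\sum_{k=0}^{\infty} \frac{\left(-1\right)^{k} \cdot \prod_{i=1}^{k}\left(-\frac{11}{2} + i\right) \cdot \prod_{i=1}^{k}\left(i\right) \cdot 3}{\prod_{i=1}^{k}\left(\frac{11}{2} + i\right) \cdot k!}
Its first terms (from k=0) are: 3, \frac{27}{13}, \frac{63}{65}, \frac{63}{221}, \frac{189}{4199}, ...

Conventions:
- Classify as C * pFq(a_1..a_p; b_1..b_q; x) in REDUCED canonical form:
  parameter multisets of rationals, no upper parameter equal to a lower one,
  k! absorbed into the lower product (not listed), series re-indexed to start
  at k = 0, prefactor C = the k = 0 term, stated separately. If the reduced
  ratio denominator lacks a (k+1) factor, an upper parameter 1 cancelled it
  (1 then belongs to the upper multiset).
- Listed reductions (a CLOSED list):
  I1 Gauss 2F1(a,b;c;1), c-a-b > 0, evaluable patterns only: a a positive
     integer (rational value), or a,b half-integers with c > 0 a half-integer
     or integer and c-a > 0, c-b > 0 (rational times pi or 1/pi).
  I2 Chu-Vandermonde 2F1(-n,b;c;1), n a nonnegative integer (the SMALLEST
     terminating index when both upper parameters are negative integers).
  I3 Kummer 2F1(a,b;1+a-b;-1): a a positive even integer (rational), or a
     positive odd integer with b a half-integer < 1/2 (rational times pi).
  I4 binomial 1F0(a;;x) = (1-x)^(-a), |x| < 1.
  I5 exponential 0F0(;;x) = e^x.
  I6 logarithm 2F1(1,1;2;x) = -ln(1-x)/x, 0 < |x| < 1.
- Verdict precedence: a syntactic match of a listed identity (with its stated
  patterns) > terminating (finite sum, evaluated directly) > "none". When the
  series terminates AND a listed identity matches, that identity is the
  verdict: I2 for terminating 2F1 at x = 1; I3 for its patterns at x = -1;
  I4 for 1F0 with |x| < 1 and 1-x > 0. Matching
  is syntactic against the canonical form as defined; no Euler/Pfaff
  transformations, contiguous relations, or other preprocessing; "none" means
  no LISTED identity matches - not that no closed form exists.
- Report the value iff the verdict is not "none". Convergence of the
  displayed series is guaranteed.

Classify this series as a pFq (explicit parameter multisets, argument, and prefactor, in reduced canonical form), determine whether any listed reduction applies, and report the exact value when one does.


With C = 3: the canonical form is 2F1(-\frac{9}{2}, 1; \frac{13}{2}; -1). Verdict (x = -1): Kummer (I3) applies (x = -1; c = \frac{13}{2} equals 1+a-b for upper {-\frac{9}{2}, 1}: listed pattern). Exact value: \frac{2079}{1024} \cdot \pi.

The tell: from the first term 3: the lower running product (prefactor 3) is a rising factorial.
Adjacent-term ratio: r(k) = -1 * (k-\frac{9}{2}) (k+1) / [(k+\frac{13}{2}) (k+1)] - poly over poly, x = -1 from leading terms; C = 3 at k = 0.


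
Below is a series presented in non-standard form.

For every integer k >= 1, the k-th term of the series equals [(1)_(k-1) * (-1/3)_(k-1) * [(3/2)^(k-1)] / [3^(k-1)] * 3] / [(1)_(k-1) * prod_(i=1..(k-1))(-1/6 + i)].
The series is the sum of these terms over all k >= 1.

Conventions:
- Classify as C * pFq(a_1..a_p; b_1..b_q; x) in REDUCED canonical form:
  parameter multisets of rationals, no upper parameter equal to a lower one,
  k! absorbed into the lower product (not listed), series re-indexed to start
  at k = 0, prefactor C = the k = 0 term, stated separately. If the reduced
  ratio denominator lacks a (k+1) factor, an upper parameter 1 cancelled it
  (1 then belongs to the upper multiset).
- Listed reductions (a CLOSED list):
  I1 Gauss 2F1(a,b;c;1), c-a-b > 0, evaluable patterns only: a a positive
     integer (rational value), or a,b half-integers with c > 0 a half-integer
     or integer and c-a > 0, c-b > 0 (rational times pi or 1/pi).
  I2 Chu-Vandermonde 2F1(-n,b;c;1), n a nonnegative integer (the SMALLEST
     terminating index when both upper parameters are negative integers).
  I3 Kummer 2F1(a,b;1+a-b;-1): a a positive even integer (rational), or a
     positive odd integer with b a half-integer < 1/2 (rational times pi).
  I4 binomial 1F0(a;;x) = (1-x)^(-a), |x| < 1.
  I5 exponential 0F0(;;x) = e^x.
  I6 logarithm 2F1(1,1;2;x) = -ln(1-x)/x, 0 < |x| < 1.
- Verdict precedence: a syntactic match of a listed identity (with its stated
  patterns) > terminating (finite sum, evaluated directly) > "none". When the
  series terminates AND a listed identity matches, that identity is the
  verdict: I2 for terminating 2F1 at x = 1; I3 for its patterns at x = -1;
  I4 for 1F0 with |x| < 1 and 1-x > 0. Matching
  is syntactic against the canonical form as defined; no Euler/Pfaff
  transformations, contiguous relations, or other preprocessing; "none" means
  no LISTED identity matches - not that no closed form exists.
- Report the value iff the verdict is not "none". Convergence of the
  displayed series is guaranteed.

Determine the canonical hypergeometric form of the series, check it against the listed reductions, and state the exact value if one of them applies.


Classification (C = 3): 2F1 with upper {-1/3, 1}, lower {5/6}, argument x = 1/2. Verdict: none here - no I1-I6 shape fits x = 1/2 with lower {5/6}.

Key observation: t_0 = 3 here, and (1)_k (C = 3) is k! itself.
Term ratio: r(k) = (1/2) * (k-1/3) (k+1) / [(k+5/6) (k+1)] - rational in k, leading ratio (1/2); with t_0 = 3, classification follows.


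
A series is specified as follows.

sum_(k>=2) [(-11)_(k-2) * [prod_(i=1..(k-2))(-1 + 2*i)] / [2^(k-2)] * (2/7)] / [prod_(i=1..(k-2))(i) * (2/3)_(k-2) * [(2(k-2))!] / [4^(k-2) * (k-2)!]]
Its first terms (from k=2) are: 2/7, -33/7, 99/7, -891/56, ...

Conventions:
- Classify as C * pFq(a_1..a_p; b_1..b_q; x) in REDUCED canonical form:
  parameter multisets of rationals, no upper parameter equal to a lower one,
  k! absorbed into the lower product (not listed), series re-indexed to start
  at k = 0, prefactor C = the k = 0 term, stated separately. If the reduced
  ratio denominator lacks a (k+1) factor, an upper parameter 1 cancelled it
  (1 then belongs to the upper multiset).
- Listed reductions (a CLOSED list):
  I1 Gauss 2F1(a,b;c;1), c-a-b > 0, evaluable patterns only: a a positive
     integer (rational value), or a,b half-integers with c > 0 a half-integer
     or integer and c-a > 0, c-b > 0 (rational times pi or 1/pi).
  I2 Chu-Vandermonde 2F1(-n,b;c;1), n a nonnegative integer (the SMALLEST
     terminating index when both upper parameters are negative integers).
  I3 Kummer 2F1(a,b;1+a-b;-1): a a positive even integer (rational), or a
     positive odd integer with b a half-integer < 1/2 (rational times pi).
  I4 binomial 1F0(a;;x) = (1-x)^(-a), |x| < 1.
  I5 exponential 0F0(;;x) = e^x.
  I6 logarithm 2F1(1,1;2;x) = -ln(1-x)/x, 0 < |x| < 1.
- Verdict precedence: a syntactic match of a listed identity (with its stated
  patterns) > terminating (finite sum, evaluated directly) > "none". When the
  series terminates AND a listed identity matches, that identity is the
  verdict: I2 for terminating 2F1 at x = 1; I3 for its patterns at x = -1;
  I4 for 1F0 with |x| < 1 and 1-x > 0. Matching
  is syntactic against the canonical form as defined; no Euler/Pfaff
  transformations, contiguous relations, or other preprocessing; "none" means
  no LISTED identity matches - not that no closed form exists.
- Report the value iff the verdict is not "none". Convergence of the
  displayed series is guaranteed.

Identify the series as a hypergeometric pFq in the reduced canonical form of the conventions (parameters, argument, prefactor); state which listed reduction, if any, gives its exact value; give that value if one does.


First insight: with t_0 = 2/7, the product of the first k integers (C = 2/7, x = 1) is k!.
Ratio: r(k) = 1 * (k-11) / [(k+2/3) (k+1)] ; factor over Q: parameters, x = 1, and C = 2/7.

This is 2/7 * 1F1(-11; 2/3; 1) in reduced canonical form. Verdict: terminating (-11 upstairs). 12 nonzero terms in all; added directly. Hence: 2374774561541/8135922995200.


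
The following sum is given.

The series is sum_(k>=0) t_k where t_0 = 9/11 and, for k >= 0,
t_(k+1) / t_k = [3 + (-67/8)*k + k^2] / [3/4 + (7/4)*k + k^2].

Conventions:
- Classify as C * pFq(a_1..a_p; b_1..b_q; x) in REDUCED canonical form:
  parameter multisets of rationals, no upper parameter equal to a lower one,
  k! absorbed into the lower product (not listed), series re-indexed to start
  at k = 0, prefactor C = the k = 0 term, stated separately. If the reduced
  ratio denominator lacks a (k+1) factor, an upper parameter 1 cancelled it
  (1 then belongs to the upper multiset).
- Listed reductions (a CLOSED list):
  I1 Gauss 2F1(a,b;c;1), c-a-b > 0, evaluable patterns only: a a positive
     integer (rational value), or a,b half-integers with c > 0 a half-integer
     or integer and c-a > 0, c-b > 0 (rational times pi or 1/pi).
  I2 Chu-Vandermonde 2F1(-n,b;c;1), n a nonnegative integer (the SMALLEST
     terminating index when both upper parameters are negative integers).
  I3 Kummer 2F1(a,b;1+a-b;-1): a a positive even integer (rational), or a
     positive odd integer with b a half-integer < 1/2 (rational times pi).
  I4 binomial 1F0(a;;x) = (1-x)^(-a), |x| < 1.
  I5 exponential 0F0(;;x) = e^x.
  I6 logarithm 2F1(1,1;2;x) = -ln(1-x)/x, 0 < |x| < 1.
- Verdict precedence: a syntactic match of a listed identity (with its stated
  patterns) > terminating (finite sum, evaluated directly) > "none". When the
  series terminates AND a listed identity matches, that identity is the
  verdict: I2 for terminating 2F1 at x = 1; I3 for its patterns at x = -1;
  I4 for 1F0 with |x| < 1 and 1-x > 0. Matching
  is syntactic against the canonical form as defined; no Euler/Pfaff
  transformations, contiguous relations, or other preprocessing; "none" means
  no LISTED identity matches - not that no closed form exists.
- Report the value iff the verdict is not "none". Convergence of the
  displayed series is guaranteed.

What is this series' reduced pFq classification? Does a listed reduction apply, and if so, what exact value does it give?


Classification (C = 9/11): 2F1 with upper {-8, -3/8}, lower {3/4}, argument x = 1. Verdict: the Chu-Vandermonde identity I2 applies (terminating 2F1 at x = 1 with n = 8, b = -3/8, c = 3/4). Value: 4757025/2007808.

The tell: t_0 = 9/11 here, and factor the ratio over Q (C = 9/11): negated roots = parameters.
Adjacent-term ratio: r(k) = 1 * (k-8) (k-3/8) / [(k+3/4) (k+1)] - rational in k. x = 1; t_0 = 9/11; negate the roots.


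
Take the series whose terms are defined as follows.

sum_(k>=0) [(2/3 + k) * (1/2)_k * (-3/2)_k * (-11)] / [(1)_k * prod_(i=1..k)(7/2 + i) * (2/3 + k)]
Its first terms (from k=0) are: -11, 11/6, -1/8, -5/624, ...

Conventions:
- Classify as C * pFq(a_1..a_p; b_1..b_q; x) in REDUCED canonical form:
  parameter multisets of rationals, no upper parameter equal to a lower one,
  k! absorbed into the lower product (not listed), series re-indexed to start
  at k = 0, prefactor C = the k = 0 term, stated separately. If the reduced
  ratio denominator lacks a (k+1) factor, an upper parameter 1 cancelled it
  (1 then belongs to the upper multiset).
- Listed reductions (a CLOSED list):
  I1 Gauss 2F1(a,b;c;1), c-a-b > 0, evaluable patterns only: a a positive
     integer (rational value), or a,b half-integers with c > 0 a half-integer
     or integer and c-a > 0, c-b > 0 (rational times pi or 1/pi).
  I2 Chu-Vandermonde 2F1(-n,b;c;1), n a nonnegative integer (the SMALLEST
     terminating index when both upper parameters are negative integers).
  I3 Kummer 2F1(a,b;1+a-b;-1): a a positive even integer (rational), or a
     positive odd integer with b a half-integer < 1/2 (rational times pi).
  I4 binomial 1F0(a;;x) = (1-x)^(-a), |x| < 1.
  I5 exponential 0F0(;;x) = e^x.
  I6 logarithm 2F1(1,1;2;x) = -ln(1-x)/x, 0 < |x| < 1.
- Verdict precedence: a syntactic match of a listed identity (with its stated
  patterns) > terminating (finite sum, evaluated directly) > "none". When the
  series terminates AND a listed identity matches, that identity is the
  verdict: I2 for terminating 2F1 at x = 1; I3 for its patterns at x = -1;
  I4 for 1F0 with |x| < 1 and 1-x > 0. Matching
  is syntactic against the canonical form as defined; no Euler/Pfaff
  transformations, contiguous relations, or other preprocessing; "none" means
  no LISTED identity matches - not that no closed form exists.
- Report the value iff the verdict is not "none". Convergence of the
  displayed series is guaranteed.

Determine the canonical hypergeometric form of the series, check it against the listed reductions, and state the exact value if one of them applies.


Reduced: x = 1, 2F1, upper = {-3/2, 1/2}, lower = {9/2}, C = -11. Verdict at x = 1: Gauss (I1, half-integer pattern) matches (x = 1; upper {-3/2, 1/2} half-integers, c = 9/2 in the evaluable pattern). Its exact value is (-24255/8192) * pi.

The tell: with t_0 = -11, striking the common factor k + 2/3 reduces the term (prefactor -11).
Ratio: r(k) = 1 * (k-3/2) (k+1/2) / [(k+9/2) (k+1)] ; factor over Q: parameters, x = 1, and C = -11.


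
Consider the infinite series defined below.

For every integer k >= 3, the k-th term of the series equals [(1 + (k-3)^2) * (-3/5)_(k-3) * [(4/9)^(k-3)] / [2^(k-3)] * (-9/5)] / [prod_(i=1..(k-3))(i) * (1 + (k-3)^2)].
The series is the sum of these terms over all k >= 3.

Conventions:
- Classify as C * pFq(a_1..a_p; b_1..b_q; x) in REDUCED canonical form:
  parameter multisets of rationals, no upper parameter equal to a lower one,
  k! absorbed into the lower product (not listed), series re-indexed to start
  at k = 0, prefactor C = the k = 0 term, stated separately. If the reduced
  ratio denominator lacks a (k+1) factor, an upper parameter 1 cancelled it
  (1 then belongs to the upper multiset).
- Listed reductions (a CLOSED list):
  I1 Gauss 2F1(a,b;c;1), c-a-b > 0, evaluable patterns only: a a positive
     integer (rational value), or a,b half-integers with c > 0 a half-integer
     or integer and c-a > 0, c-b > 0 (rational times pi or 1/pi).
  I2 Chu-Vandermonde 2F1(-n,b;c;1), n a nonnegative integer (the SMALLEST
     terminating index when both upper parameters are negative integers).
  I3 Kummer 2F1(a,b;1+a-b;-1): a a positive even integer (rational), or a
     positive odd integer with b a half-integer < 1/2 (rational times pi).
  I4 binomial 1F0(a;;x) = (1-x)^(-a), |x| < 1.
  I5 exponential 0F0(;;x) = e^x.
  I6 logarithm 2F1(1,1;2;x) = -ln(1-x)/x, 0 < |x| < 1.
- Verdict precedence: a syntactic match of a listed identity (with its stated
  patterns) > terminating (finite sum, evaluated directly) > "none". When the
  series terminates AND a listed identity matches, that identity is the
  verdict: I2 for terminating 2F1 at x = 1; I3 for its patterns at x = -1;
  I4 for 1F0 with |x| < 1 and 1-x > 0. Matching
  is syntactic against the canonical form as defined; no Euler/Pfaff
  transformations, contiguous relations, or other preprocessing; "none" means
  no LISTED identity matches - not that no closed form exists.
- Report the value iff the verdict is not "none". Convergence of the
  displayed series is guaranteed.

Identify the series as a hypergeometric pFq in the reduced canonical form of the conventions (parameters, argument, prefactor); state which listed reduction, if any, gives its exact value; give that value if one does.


Key step: t_0 = -9/5 here, and the product of the first k integers (C = -9/5, x = 2/9) is k!.
Step ratio: r(k) = (2/9) * (k-3/5) / [(k+1)] - rational; roots negated = parameters, x = (2/9), C = -9/5.

x = 2/9 here; the reduced form reads 1F0, upper {-3/5}, lower {-}, C = -9/5. Verdict: the binomial series (I4) applies (the 1F0 binomial series: exponent 3/5, x = 2/9). Exact value: (-9/5) * (7/9)^(3/5).


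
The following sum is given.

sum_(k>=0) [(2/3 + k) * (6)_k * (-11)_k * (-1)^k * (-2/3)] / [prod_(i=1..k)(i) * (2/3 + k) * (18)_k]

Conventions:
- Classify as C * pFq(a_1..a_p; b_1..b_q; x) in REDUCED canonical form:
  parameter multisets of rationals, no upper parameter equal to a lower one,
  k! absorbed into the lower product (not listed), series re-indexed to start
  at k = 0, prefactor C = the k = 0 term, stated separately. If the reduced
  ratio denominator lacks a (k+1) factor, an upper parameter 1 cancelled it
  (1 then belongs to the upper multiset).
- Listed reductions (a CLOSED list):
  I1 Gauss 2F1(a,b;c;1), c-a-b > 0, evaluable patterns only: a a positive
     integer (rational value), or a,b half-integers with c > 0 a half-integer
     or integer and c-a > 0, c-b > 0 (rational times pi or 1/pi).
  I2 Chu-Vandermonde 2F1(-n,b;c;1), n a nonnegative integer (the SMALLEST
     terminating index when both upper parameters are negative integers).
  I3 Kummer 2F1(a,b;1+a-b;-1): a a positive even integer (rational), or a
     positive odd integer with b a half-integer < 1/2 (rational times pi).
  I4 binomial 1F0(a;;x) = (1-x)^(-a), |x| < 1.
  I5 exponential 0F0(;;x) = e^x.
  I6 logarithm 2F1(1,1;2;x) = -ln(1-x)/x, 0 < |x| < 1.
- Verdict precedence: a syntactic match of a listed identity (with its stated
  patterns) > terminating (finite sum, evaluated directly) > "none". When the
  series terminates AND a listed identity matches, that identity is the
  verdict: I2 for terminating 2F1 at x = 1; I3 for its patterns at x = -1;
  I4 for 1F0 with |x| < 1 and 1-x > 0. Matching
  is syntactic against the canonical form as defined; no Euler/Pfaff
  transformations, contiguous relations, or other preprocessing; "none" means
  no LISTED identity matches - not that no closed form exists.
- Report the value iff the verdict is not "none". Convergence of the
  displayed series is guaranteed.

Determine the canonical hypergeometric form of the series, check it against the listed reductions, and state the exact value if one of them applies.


The tell: from the first term -2/3: striking the common factor k + 2/3 reduces the term (prefactor -2/3).
Ratio: r(k) = (-1) * (k-11) (k+6) / [(k+18) (k+1)] - rational in k, leading ratio (-1); with t_0 = -2/3, classification follows.

This is -2/3 * 2F1(-11, 6; 18; -1) in reduced canonical form. Verdict at x = -1: the Kummer evaluation I3 matches (x = -1; c = 18 equals 1+a-b for upper {-11, 6}: listed pattern). Hence: -68/3.


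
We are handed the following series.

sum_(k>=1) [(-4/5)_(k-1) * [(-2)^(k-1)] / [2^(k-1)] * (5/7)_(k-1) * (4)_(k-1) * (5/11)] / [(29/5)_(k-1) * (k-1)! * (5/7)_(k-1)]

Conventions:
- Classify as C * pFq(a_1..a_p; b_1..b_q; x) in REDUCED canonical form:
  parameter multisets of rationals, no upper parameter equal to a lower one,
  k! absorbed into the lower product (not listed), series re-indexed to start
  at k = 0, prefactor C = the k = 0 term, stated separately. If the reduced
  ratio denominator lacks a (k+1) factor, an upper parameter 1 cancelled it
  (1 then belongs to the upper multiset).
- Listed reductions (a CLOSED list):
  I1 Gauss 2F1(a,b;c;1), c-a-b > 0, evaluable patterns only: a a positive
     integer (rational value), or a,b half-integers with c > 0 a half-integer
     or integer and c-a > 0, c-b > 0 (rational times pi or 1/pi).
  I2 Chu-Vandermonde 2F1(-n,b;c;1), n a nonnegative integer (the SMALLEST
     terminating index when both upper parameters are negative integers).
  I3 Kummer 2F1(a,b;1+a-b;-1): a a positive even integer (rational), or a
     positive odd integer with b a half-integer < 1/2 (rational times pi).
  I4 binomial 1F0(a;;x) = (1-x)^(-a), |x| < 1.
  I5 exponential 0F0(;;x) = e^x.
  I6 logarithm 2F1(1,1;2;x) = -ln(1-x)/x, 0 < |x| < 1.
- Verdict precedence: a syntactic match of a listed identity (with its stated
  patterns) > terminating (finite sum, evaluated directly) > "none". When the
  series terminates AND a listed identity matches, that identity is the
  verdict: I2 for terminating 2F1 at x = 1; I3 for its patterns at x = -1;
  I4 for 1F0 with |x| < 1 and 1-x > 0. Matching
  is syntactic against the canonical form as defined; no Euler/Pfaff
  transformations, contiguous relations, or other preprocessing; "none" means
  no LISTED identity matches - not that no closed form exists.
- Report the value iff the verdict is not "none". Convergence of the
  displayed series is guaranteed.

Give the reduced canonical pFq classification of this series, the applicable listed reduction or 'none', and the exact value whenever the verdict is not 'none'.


The series (x = -1) is 2F1: upper {-4/5, 4}, lower {29/5}, prefactor 5/11. Verdict at x = -1: the Kummer evaluation I3 matches (x = -1; c = 29/5 equals 1+a-b for upper {-4/5, 4}: listed pattern). Sum: 38/55.

Key step: with t_0 = 5/11, the parameter 5/7 appears in both the upper and lower lists and cancels.
Ratio: r(k) = (-1) * (k-4/5) (k+4) / [(k+29/5) (k+1)] ; factor over Q: parameters, x = (-1), and C = 5/11.


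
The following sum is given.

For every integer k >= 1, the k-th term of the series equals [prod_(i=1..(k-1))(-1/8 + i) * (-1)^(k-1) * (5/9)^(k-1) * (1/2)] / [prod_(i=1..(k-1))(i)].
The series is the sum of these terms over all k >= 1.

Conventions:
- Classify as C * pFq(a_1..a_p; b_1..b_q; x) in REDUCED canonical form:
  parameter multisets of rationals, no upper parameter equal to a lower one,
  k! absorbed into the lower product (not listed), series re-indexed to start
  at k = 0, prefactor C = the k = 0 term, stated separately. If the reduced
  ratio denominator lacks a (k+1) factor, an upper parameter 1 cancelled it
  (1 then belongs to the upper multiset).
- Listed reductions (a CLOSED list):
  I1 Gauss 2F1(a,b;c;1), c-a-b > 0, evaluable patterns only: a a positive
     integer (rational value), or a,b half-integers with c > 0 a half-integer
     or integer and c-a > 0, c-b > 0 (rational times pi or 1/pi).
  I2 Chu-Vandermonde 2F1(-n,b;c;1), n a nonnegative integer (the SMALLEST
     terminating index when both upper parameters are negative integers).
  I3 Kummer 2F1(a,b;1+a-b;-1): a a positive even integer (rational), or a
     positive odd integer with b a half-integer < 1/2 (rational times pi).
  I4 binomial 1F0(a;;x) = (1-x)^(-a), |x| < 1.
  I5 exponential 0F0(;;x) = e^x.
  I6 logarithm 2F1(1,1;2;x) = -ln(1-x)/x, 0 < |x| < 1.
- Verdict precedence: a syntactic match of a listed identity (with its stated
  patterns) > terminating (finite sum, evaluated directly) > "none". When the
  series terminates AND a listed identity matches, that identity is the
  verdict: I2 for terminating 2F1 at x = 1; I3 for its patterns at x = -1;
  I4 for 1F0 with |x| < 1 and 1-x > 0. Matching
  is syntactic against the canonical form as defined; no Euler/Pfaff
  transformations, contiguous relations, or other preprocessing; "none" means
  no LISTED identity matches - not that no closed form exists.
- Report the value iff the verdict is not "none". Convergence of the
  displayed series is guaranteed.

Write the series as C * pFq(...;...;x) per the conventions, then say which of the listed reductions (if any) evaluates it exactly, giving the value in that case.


This is 1/2 * 1F0(7/8; -; -5/9) in reduced canonical form. Verdict (x = -5/9): the binomial series (I4) applies (the 1F0 binomial series: exponent -7/8, x = -5/9). Hence: (1/2) * (14/9)^(-7/8).

First insight: x = (-5/9) and the (-1)^k factor (C = 1/2, x = -5/9) folds into the argument's sign.
Step ratio: r(k) = (-5/9) * (k+7/8) / [(k+1)] - poly over poly, x = (-5/9) from leading terms; C = 1/2 at k = 0.


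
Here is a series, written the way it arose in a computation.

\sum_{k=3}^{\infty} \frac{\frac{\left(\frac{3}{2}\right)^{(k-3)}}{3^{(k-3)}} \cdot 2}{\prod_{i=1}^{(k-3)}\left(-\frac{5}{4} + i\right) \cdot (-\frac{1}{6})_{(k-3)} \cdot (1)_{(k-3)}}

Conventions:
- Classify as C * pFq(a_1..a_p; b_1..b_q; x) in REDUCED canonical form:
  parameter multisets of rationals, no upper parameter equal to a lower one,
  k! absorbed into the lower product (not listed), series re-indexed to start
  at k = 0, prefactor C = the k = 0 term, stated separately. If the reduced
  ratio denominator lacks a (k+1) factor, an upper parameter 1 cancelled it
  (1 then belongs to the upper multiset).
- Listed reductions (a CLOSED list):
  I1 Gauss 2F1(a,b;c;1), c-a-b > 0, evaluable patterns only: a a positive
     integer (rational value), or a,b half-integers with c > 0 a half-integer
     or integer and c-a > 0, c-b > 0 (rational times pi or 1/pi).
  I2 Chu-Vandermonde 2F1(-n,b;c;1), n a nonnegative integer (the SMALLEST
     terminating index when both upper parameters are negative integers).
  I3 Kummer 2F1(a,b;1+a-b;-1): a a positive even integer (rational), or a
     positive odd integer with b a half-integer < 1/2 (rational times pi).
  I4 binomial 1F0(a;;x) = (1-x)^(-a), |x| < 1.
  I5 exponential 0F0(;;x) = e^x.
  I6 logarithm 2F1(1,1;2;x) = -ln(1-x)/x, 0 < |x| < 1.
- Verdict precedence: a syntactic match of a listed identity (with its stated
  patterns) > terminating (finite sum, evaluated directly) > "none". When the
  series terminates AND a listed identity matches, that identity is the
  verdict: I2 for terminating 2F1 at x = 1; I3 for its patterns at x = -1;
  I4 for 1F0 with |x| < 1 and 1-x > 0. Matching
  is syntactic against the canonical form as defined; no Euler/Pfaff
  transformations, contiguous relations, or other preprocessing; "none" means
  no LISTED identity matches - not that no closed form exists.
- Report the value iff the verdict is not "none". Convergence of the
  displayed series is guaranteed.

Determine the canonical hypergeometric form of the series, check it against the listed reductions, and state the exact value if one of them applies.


Classification (C = 2): 0F2 with upper {-}, lower {-\frac{1}{4}, -\frac{1}{6}}, argument x = \frac{1}{2}. Verdict: none. A 0F2 with upper {-} fits none of I1-I6 at x = \frac{1}{2}; the sum runs forever.

Key step: t_0 = 2 here, and (1)_k (C = 2, x = 1/2) is k! itself.
Term ratio: r(k) = \frac{1}{2} * 1 / [(k-\frac{1}{4}) (k-\frac{1}{6}) (k+1)] - rational in k. x = \frac{1}{2}; t_0 = 2; negate the roots.


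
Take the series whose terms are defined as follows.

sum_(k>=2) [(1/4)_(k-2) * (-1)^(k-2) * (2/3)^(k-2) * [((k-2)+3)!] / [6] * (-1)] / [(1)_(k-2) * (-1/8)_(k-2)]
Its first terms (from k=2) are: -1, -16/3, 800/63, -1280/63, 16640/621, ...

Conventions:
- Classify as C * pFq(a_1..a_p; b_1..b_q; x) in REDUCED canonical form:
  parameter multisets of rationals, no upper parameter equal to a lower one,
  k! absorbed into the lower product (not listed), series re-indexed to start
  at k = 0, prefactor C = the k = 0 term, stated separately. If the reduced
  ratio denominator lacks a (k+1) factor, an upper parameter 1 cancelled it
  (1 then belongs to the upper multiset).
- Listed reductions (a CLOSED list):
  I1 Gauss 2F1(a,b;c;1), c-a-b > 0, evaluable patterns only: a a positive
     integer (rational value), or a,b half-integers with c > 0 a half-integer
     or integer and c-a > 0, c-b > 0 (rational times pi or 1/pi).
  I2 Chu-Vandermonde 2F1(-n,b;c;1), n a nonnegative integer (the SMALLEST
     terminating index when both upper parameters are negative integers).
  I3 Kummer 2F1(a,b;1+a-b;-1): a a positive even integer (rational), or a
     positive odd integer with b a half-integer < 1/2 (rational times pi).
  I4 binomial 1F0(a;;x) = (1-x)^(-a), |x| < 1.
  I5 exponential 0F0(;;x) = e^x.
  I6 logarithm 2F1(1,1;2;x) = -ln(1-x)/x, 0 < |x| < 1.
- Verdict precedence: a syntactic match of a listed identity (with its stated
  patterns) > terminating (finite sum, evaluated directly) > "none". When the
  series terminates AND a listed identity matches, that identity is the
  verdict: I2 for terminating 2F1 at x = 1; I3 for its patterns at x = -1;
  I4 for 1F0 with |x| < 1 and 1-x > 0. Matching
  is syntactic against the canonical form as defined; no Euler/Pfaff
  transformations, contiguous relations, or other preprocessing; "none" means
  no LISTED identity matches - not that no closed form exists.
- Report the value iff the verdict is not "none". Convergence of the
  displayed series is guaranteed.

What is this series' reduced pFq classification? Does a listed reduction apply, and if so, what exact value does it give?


At argument -2/3: a 2F1 with upper {1/4, 4}, lower {-1/8}, scaled by C = -1. Verdict: none. A 2F1 with upper {1/4, 4} fits none of I1-I6 at x = -2/3; the sum runs forever.

The tell: with t_0 = -1, the (-1)^k factor (C = -1) folds into the argument's sign.
Term ratio: r(k) = (-2/3) * (k+1/4) (k+4) / [(k-1/8) (k+1)] - rational in k, leading ratio (-2/3); with t_0 = -1, classification follows.


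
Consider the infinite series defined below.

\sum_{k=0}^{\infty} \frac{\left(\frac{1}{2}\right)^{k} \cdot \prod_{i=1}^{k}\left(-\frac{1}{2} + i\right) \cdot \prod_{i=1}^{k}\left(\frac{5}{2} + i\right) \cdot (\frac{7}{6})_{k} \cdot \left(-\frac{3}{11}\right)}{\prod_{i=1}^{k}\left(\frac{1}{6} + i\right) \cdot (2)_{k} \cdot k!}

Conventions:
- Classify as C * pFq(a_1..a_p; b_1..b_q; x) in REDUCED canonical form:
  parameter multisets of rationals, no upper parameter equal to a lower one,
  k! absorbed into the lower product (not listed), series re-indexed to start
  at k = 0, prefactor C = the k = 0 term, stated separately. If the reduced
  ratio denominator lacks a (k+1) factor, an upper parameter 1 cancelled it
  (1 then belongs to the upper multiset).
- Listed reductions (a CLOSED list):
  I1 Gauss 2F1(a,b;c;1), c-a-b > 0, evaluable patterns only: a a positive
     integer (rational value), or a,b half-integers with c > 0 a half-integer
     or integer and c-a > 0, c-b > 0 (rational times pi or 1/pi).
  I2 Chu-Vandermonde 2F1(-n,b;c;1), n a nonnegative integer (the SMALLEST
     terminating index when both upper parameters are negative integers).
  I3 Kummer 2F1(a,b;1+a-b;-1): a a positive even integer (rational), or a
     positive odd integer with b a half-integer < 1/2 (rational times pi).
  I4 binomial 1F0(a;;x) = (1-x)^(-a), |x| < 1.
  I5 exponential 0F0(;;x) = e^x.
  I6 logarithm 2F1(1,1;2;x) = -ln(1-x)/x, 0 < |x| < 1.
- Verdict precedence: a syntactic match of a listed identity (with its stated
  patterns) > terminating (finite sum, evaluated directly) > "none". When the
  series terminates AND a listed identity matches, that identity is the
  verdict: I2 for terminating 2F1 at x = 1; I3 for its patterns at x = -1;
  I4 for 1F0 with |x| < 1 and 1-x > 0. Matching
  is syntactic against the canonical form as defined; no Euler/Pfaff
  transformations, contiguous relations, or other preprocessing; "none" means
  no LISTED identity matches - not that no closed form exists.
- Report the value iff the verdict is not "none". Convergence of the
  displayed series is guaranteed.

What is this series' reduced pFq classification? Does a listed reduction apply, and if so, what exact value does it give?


First insight: x = \frac{1}{2} and the parameter 7/6 appears in both the upper and lower lists and cancels.
Step ratio: r(k) = \frac{1}{2} * (k+\frac{1}{2}) (k+\frac{7}{2}) / [(k+2) (k+1)] - rational in k, leading ratio \frac{1}{2}; with t_0 = -\frac{3}{11}, classification follows.

Classification (C = -\frac{3}{11}): 2F1 with upper {\frac{1}{2}, \frac{7}{2}}, lower {2}, argument x = \frac{1}{2}. Verdict: none. No listed pattern accepts 2F1(\frac{1}{2}, \frac{7}{2}; 2; \frac{1}{2}).
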